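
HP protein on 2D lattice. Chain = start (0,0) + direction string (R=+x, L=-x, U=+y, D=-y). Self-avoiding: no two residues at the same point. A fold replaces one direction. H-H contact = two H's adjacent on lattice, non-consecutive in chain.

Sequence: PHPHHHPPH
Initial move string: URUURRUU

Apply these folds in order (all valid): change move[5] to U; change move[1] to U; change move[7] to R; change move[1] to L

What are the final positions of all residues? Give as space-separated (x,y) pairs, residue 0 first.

Answer: (0,0) (0,1) (-1,1) (-1,2) (-1,3) (0,3) (0,4) (0,5) (1,5)

Derivation:
Initial moves: URUURRUU
Fold: move[5]->U => URUURUUU (positions: [(0, 0), (0, 1), (1, 1), (1, 2), (1, 3), (2, 3), (2, 4), (2, 5), (2, 6)])
Fold: move[1]->U => UUUURUUU (positions: [(0, 0), (0, 1), (0, 2), (0, 3), (0, 4), (1, 4), (1, 5), (1, 6), (1, 7)])
Fold: move[7]->R => UUUURUUR (positions: [(0, 0), (0, 1), (0, 2), (0, 3), (0, 4), (1, 4), (1, 5), (1, 6), (2, 6)])
Fold: move[1]->L => ULUURUUR (positions: [(0, 0), (0, 1), (-1, 1), (-1, 2), (-1, 3), (0, 3), (0, 4), (0, 5), (1, 5)])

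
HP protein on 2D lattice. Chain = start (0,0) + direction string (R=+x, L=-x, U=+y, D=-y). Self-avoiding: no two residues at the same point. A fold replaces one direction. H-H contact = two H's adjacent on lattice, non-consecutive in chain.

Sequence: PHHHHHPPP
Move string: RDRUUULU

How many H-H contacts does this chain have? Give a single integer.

Answer: 1

Derivation:
Positions: [(0, 0), (1, 0), (1, -1), (2, -1), (2, 0), (2, 1), (2, 2), (1, 2), (1, 3)]
H-H contact: residue 1 @(1,0) - residue 4 @(2, 0)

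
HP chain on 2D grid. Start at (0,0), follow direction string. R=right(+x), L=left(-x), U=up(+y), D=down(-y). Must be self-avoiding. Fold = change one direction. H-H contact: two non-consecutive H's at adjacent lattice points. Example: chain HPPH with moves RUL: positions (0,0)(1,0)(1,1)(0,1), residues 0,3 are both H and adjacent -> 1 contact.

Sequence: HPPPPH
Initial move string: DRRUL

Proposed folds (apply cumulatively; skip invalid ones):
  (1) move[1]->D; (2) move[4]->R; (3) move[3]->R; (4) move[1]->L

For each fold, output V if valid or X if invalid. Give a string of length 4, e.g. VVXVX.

Answer: XVVX

Derivation:
Initial: DRRUL -> [(0, 0), (0, -1), (1, -1), (2, -1), (2, 0), (1, 0)]
Fold 1: move[1]->D => DDRUL INVALID (collision), skipped
Fold 2: move[4]->R => DRRUR VALID
Fold 3: move[3]->R => DRRRR VALID
Fold 4: move[1]->L => DLRRR INVALID (collision), skipped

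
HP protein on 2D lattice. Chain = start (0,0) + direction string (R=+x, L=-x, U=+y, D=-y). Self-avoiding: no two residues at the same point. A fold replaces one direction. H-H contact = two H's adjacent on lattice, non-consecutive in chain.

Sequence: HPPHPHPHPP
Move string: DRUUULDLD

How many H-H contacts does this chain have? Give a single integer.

Answer: 2

Derivation:
Positions: [(0, 0), (0, -1), (1, -1), (1, 0), (1, 1), (1, 2), (0, 2), (0, 1), (-1, 1), (-1, 0)]
H-H contact: residue 0 @(0,0) - residue 3 @(1, 0)
H-H contact: residue 0 @(0,0) - residue 7 @(0, 1)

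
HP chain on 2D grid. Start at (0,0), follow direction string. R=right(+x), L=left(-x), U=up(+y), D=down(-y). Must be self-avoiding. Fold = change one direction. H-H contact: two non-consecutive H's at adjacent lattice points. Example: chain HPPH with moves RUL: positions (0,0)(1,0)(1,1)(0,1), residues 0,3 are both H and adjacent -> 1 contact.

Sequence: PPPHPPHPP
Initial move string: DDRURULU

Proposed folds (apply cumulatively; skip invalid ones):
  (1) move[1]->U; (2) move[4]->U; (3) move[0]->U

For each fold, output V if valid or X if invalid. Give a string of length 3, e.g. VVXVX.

Answer: XVX

Derivation:
Initial: DDRURULU -> [(0, 0), (0, -1), (0, -2), (1, -2), (1, -1), (2, -1), (2, 0), (1, 0), (1, 1)]
Fold 1: move[1]->U => DURURULU INVALID (collision), skipped
Fold 2: move[4]->U => DDRUUULU VALID
Fold 3: move[0]->U => UDRUUULU INVALID (collision), skipped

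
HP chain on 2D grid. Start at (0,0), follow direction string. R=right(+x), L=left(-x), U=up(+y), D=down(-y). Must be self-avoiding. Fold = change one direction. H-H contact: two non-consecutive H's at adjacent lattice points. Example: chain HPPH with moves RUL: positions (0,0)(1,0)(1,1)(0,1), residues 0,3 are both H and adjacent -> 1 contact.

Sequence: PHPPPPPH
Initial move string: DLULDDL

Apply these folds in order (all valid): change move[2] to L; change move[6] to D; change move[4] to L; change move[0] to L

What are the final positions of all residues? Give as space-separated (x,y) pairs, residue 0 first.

Answer: (0,0) (-1,0) (-2,0) (-3,0) (-4,0) (-5,0) (-5,-1) (-5,-2)

Derivation:
Initial moves: DLULDDL
Fold: move[2]->L => DLLLDDL (positions: [(0, 0), (0, -1), (-1, -1), (-2, -1), (-3, -1), (-3, -2), (-3, -3), (-4, -3)])
Fold: move[6]->D => DLLLDDD (positions: [(0, 0), (0, -1), (-1, -1), (-2, -1), (-3, -1), (-3, -2), (-3, -3), (-3, -4)])
Fold: move[4]->L => DLLLLDD (positions: [(0, 0), (0, -1), (-1, -1), (-2, -1), (-3, -1), (-4, -1), (-4, -2), (-4, -3)])
Fold: move[0]->L => LLLLLDD (positions: [(0, 0), (-1, 0), (-2, 0), (-3, 0), (-4, 0), (-5, 0), (-5, -1), (-5, -2)])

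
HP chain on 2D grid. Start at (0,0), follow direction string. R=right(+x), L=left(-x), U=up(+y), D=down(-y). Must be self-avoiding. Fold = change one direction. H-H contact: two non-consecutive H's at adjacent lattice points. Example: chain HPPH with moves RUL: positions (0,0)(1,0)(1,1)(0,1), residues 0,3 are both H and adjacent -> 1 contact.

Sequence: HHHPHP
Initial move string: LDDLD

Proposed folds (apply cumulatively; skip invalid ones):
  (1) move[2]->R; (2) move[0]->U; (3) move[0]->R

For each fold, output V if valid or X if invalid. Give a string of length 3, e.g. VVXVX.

Initial: LDDLD -> [(0, 0), (-1, 0), (-1, -1), (-1, -2), (-2, -2), (-2, -3)]
Fold 1: move[2]->R => LDRLD INVALID (collision), skipped
Fold 2: move[0]->U => UDDLD INVALID (collision), skipped
Fold 3: move[0]->R => RDDLD VALID

Answer: XXV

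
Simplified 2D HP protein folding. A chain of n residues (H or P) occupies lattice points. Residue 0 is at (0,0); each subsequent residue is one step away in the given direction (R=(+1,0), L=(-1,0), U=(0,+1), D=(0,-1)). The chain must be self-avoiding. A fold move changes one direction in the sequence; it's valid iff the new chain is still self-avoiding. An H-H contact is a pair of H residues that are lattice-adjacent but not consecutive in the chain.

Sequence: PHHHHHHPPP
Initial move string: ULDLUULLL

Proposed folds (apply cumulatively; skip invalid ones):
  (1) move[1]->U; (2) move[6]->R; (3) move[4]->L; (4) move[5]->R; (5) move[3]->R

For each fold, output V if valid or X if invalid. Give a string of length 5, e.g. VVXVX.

Answer: XXVXX

Derivation:
Initial: ULDLUULLL -> [(0, 0), (0, 1), (-1, 1), (-1, 0), (-2, 0), (-2, 1), (-2, 2), (-3, 2), (-4, 2), (-5, 2)]
Fold 1: move[1]->U => UUDLUULLL INVALID (collision), skipped
Fold 2: move[6]->R => ULDLUURLL INVALID (collision), skipped
Fold 3: move[4]->L => ULDLLULLL VALID
Fold 4: move[5]->R => ULDLLRLLL INVALID (collision), skipped
Fold 5: move[3]->R => ULDRLULLL INVALID (collision), skipped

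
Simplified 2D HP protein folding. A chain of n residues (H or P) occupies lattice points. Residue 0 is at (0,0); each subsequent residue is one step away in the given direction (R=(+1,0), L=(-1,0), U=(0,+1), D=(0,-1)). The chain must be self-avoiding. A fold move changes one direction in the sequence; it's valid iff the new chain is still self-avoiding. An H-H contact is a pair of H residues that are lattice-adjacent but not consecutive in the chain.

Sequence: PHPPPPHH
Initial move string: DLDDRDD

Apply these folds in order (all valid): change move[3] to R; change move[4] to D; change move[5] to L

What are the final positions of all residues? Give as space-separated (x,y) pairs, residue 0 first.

Initial moves: DLDDRDD
Fold: move[3]->R => DLDRRDD (positions: [(0, 0), (0, -1), (-1, -1), (-1, -2), (0, -2), (1, -2), (1, -3), (1, -4)])
Fold: move[4]->D => DLDRDDD (positions: [(0, 0), (0, -1), (-1, -1), (-1, -2), (0, -2), (0, -3), (0, -4), (0, -5)])
Fold: move[5]->L => DLDRDLD (positions: [(0, 0), (0, -1), (-1, -1), (-1, -2), (0, -2), (0, -3), (-1, -3), (-1, -4)])

Answer: (0,0) (0,-1) (-1,-1) (-1,-2) (0,-2) (0,-3) (-1,-3) (-1,-4)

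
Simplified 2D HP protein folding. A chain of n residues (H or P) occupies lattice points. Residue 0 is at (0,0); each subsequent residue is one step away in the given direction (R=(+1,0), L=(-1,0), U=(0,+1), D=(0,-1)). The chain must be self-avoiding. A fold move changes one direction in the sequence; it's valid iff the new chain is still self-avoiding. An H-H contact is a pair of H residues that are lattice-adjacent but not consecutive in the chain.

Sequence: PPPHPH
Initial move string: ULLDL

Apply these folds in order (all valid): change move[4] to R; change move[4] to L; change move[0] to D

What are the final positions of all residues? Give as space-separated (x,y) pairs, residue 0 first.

Initial moves: ULLDL
Fold: move[4]->R => ULLDR (positions: [(0, 0), (0, 1), (-1, 1), (-2, 1), (-2, 0), (-1, 0)])
Fold: move[4]->L => ULLDL (positions: [(0, 0), (0, 1), (-1, 1), (-2, 1), (-2, 0), (-3, 0)])
Fold: move[0]->D => DLLDL (positions: [(0, 0), (0, -1), (-1, -1), (-2, -1), (-2, -2), (-3, -2)])

Answer: (0,0) (0,-1) (-1,-1) (-2,-1) (-2,-2) (-3,-2)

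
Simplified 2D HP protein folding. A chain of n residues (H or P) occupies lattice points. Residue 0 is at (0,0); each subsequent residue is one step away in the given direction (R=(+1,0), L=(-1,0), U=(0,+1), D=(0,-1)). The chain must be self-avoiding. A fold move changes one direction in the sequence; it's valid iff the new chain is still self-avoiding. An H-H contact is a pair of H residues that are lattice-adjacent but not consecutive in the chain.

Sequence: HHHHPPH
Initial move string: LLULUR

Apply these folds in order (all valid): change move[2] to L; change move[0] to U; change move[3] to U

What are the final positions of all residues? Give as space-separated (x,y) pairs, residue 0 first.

Initial moves: LLULUR
Fold: move[2]->L => LLLLUR (positions: [(0, 0), (-1, 0), (-2, 0), (-3, 0), (-4, 0), (-4, 1), (-3, 1)])
Fold: move[0]->U => ULLLUR (positions: [(0, 0), (0, 1), (-1, 1), (-2, 1), (-3, 1), (-3, 2), (-2, 2)])
Fold: move[3]->U => ULLUUR (positions: [(0, 0), (0, 1), (-1, 1), (-2, 1), (-2, 2), (-2, 3), (-1, 3)])

Answer: (0,0) (0,1) (-1,1) (-2,1) (-2,2) (-2,3) (-1,3)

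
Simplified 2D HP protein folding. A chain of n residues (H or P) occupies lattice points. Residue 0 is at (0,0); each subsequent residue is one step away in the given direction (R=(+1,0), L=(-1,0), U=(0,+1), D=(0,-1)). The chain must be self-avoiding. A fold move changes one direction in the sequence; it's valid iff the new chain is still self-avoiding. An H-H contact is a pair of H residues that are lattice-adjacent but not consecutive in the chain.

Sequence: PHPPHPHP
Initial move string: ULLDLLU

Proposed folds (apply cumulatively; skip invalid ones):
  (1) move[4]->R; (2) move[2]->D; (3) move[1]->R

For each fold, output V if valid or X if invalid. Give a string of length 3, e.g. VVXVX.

Initial: ULLDLLU -> [(0, 0), (0, 1), (-1, 1), (-2, 1), (-2, 0), (-3, 0), (-4, 0), (-4, 1)]
Fold 1: move[4]->R => ULLDRLU INVALID (collision), skipped
Fold 2: move[2]->D => ULDDLLU VALID
Fold 3: move[1]->R => URDDLLU VALID

Answer: XVV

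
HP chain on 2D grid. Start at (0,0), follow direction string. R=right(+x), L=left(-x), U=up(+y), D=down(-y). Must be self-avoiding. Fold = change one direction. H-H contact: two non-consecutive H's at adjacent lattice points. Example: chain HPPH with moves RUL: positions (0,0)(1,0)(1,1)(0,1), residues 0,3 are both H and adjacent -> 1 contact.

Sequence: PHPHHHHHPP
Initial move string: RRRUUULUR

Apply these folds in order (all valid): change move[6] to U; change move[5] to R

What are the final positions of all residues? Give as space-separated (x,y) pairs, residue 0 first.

Initial moves: RRRUUULUR
Fold: move[6]->U => RRRUUUUUR (positions: [(0, 0), (1, 0), (2, 0), (3, 0), (3, 1), (3, 2), (3, 3), (3, 4), (3, 5), (4, 5)])
Fold: move[5]->R => RRRUURUUR (positions: [(0, 0), (1, 0), (2, 0), (3, 0), (3, 1), (3, 2), (4, 2), (4, 3), (4, 4), (5, 4)])

Answer: (0,0) (1,0) (2,0) (3,0) (3,1) (3,2) (4,2) (4,3) (4,4) (5,4)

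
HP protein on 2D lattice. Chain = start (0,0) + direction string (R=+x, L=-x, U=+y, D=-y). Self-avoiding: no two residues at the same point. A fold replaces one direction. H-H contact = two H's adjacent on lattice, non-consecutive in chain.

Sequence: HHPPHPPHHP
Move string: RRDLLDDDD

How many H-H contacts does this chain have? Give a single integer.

Positions: [(0, 0), (1, 0), (2, 0), (2, -1), (1, -1), (0, -1), (0, -2), (0, -3), (0, -4), (0, -5)]
H-H contact: residue 1 @(1,0) - residue 4 @(1, -1)

Answer: 1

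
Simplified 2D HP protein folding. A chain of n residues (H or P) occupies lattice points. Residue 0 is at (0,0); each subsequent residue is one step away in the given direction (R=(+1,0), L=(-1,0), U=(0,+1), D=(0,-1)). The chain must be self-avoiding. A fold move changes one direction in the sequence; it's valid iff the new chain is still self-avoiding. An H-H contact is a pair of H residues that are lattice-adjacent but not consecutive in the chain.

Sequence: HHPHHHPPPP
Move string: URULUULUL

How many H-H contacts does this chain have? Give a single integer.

Positions: [(0, 0), (0, 1), (1, 1), (1, 2), (0, 2), (0, 3), (0, 4), (-1, 4), (-1, 5), (-2, 5)]
H-H contact: residue 1 @(0,1) - residue 4 @(0, 2)

Answer: 1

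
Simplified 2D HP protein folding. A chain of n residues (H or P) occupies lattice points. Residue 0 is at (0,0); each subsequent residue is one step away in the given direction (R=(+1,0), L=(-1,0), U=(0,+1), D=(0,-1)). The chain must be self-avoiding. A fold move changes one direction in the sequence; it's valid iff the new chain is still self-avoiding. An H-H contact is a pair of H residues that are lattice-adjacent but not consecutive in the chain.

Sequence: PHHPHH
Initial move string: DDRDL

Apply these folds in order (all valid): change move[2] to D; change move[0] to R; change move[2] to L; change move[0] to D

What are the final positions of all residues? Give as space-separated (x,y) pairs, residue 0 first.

Answer: (0,0) (0,-1) (0,-2) (-1,-2) (-1,-3) (-2,-3)

Derivation:
Initial moves: DDRDL
Fold: move[2]->D => DDDDL (positions: [(0, 0), (0, -1), (0, -2), (0, -3), (0, -4), (-1, -4)])
Fold: move[0]->R => RDDDL (positions: [(0, 0), (1, 0), (1, -1), (1, -2), (1, -3), (0, -3)])
Fold: move[2]->L => RDLDL (positions: [(0, 0), (1, 0), (1, -1), (0, -1), (0, -2), (-1, -2)])
Fold: move[0]->D => DDLDL (positions: [(0, 0), (0, -1), (0, -2), (-1, -2), (-1, -3), (-2, -3)])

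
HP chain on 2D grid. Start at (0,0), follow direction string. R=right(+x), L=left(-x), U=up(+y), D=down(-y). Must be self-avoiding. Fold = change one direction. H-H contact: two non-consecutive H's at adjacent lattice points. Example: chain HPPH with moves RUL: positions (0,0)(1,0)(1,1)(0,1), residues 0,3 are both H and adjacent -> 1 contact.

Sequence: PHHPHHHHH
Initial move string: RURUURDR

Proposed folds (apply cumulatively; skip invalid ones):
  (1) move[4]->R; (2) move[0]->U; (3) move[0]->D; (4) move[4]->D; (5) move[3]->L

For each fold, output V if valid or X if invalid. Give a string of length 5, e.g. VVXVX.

Answer: VVXXX

Derivation:
Initial: RURUURDR -> [(0, 0), (1, 0), (1, 1), (2, 1), (2, 2), (2, 3), (3, 3), (3, 2), (4, 2)]
Fold 1: move[4]->R => RURURRDR VALID
Fold 2: move[0]->U => UURURRDR VALID
Fold 3: move[0]->D => DURURRDR INVALID (collision), skipped
Fold 4: move[4]->D => UURUDRDR INVALID (collision), skipped
Fold 5: move[3]->L => UURLRRDR INVALID (collision), skipped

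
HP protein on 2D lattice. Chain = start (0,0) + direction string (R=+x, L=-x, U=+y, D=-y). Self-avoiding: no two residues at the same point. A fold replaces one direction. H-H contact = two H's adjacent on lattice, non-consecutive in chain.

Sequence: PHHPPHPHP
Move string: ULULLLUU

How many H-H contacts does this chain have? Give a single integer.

Answer: 0

Derivation:
Positions: [(0, 0), (0, 1), (-1, 1), (-1, 2), (-2, 2), (-3, 2), (-4, 2), (-4, 3), (-4, 4)]
No H-H contacts found.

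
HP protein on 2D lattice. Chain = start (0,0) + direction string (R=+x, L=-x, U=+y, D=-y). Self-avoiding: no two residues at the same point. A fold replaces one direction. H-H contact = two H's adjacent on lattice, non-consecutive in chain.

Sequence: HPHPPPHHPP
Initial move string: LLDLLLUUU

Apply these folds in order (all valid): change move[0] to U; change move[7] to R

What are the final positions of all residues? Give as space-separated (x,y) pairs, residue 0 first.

Answer: (0,0) (0,1) (-1,1) (-1,0) (-2,0) (-3,0) (-4,0) (-4,1) (-3,1) (-3,2)

Derivation:
Initial moves: LLDLLLUUU
Fold: move[0]->U => ULDLLLUUU (positions: [(0, 0), (0, 1), (-1, 1), (-1, 0), (-2, 0), (-3, 0), (-4, 0), (-4, 1), (-4, 2), (-4, 3)])
Fold: move[7]->R => ULDLLLURU (positions: [(0, 0), (0, 1), (-1, 1), (-1, 0), (-2, 0), (-3, 0), (-4, 0), (-4, 1), (-3, 1), (-3, 2)])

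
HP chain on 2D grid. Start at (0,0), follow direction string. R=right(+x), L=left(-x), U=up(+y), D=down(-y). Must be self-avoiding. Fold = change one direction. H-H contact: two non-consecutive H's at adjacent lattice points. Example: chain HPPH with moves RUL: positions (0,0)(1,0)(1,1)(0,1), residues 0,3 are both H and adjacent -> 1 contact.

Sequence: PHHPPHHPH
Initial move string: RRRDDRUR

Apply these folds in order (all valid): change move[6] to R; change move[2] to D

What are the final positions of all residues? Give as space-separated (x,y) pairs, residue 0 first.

Answer: (0,0) (1,0) (2,0) (2,-1) (2,-2) (2,-3) (3,-3) (4,-3) (5,-3)

Derivation:
Initial moves: RRRDDRUR
Fold: move[6]->R => RRRDDRRR (positions: [(0, 0), (1, 0), (2, 0), (3, 0), (3, -1), (3, -2), (4, -2), (5, -2), (6, -2)])
Fold: move[2]->D => RRDDDRRR (positions: [(0, 0), (1, 0), (2, 0), (2, -1), (2, -2), (2, -3), (3, -3), (4, -3), (5, -3)])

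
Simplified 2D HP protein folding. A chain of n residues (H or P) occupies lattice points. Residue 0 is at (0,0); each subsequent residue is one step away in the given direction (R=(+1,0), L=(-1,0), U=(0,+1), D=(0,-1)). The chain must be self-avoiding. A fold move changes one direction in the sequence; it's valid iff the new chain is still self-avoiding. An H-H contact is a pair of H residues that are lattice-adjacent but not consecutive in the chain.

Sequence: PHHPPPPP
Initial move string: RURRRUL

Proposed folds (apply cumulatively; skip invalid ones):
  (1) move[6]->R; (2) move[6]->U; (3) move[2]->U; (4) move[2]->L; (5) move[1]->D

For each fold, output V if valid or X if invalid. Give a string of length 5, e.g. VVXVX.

Answer: VVVXX

Derivation:
Initial: RURRRUL -> [(0, 0), (1, 0), (1, 1), (2, 1), (3, 1), (4, 1), (4, 2), (3, 2)]
Fold 1: move[6]->R => RURRRUR VALID
Fold 2: move[6]->U => RURRRUU VALID
Fold 3: move[2]->U => RUURRUU VALID
Fold 4: move[2]->L => RULRRUU INVALID (collision), skipped
Fold 5: move[1]->D => RDURRUU INVALID (collision), skipped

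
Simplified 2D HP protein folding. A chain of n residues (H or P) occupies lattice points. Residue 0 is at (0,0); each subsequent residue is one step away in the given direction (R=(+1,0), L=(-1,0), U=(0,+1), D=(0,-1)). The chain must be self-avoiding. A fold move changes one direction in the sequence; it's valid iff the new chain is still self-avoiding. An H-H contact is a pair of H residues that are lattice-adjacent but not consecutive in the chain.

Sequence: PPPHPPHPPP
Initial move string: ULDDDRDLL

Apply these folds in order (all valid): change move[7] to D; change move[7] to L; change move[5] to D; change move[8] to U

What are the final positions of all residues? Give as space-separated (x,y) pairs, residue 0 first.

Initial moves: ULDDDRDLL
Fold: move[7]->D => ULDDDRDDL (positions: [(0, 0), (0, 1), (-1, 1), (-1, 0), (-1, -1), (-1, -2), (0, -2), (0, -3), (0, -4), (-1, -4)])
Fold: move[7]->L => ULDDDRDLL (positions: [(0, 0), (0, 1), (-1, 1), (-1, 0), (-1, -1), (-1, -2), (0, -2), (0, -3), (-1, -3), (-2, -3)])
Fold: move[5]->D => ULDDDDDLL (positions: [(0, 0), (0, 1), (-1, 1), (-1, 0), (-1, -1), (-1, -2), (-1, -3), (-1, -4), (-2, -4), (-3, -4)])
Fold: move[8]->U => ULDDDDDLU (positions: [(0, 0), (0, 1), (-1, 1), (-1, 0), (-1, -1), (-1, -2), (-1, -3), (-1, -4), (-2, -4), (-2, -3)])

Answer: (0,0) (0,1) (-1,1) (-1,0) (-1,-1) (-1,-2) (-1,-3) (-1,-4) (-2,-4) (-2,-3)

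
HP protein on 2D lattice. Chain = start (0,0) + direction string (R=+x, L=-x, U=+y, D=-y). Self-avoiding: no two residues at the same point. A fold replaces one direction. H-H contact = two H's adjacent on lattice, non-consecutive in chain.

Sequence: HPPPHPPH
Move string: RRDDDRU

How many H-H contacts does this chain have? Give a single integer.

Positions: [(0, 0), (1, 0), (2, 0), (2, -1), (2, -2), (2, -3), (3, -3), (3, -2)]
H-H contact: residue 4 @(2,-2) - residue 7 @(3, -2)

Answer: 1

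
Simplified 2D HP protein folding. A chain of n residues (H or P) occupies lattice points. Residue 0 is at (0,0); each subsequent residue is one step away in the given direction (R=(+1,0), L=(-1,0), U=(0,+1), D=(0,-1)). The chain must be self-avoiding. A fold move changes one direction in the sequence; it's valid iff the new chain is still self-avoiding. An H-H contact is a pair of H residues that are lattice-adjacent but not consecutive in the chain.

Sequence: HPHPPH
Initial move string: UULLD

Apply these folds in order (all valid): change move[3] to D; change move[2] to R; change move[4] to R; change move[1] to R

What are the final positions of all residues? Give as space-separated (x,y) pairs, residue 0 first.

Initial moves: UULLD
Fold: move[3]->D => UULDD (positions: [(0, 0), (0, 1), (0, 2), (-1, 2), (-1, 1), (-1, 0)])
Fold: move[2]->R => UURDD (positions: [(0, 0), (0, 1), (0, 2), (1, 2), (1, 1), (1, 0)])
Fold: move[4]->R => UURDR (positions: [(0, 0), (0, 1), (0, 2), (1, 2), (1, 1), (2, 1)])
Fold: move[1]->R => URRDR (positions: [(0, 0), (0, 1), (1, 1), (2, 1), (2, 0), (3, 0)])

Answer: (0,0) (0,1) (1,1) (2,1) (2,0) (3,0)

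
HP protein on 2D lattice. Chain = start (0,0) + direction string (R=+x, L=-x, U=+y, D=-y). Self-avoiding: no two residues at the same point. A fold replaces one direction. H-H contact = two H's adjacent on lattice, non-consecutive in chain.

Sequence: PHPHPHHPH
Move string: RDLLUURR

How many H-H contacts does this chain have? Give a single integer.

Positions: [(0, 0), (1, 0), (1, -1), (0, -1), (-1, -1), (-1, 0), (-1, 1), (0, 1), (1, 1)]
H-H contact: residue 1 @(1,0) - residue 8 @(1, 1)

Answer: 1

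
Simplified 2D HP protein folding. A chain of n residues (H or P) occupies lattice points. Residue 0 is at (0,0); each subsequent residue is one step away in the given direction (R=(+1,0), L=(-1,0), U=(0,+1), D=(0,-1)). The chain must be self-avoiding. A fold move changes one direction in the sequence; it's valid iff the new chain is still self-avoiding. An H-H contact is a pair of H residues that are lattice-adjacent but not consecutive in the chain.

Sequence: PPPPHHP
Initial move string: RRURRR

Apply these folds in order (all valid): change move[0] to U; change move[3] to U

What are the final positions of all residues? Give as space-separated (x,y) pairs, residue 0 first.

Answer: (0,0) (0,1) (1,1) (1,2) (1,3) (2,3) (3,3)

Derivation:
Initial moves: RRURRR
Fold: move[0]->U => URURRR (positions: [(0, 0), (0, 1), (1, 1), (1, 2), (2, 2), (3, 2), (4, 2)])
Fold: move[3]->U => URUURR (positions: [(0, 0), (0, 1), (1, 1), (1, 2), (1, 3), (2, 3), (3, 3)])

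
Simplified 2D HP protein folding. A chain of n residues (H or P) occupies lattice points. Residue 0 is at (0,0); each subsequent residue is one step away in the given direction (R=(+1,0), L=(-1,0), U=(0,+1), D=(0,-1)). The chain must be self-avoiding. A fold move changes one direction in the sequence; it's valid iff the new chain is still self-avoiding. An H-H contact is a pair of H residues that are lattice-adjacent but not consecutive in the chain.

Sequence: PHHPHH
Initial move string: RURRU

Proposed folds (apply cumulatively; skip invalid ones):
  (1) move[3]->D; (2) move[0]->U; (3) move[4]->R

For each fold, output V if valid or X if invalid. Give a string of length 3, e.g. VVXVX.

Initial: RURRU -> [(0, 0), (1, 0), (1, 1), (2, 1), (3, 1), (3, 2)]
Fold 1: move[3]->D => RURDU INVALID (collision), skipped
Fold 2: move[0]->U => UURRU VALID
Fold 3: move[4]->R => UURRR VALID

Answer: XVV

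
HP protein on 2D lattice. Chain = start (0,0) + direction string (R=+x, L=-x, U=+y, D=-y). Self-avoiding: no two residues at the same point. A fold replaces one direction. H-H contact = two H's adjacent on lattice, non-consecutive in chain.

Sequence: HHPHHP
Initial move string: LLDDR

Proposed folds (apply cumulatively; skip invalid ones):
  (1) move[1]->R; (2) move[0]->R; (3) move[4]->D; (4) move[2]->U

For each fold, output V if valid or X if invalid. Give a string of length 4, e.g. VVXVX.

Answer: XXVX

Derivation:
Initial: LLDDR -> [(0, 0), (-1, 0), (-2, 0), (-2, -1), (-2, -2), (-1, -2)]
Fold 1: move[1]->R => LRDDR INVALID (collision), skipped
Fold 2: move[0]->R => RLDDR INVALID (collision), skipped
Fold 3: move[4]->D => LLDDD VALID
Fold 4: move[2]->U => LLUDD INVALID (collision), skipped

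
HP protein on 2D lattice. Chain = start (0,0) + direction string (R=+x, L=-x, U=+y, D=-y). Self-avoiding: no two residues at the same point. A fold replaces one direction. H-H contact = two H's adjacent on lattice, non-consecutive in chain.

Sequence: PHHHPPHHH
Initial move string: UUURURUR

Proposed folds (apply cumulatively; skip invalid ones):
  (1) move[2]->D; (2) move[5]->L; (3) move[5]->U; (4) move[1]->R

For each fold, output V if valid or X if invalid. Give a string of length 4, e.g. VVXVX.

Answer: XVVV

Derivation:
Initial: UUURURUR -> [(0, 0), (0, 1), (0, 2), (0, 3), (1, 3), (1, 4), (2, 4), (2, 5), (3, 5)]
Fold 1: move[2]->D => UUDRURUR INVALID (collision), skipped
Fold 2: move[5]->L => UUURULUR VALID
Fold 3: move[5]->U => UUURUUUR VALID
Fold 4: move[1]->R => URURUUUR VALID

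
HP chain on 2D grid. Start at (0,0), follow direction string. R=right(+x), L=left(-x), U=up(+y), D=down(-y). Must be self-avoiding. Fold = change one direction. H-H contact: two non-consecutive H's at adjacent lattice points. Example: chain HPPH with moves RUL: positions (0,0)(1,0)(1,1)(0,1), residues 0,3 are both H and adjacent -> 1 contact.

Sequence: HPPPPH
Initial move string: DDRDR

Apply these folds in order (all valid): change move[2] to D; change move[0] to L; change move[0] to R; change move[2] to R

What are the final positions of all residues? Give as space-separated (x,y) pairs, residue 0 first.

Answer: (0,0) (1,0) (1,-1) (2,-1) (2,-2) (3,-2)

Derivation:
Initial moves: DDRDR
Fold: move[2]->D => DDDDR (positions: [(0, 0), (0, -1), (0, -2), (0, -3), (0, -4), (1, -4)])
Fold: move[0]->L => LDDDR (positions: [(0, 0), (-1, 0), (-1, -1), (-1, -2), (-1, -3), (0, -3)])
Fold: move[0]->R => RDDDR (positions: [(0, 0), (1, 0), (1, -1), (1, -2), (1, -3), (2, -3)])
Fold: move[2]->R => RDRDR (positions: [(0, 0), (1, 0), (1, -1), (2, -1), (2, -2), (3, -2)])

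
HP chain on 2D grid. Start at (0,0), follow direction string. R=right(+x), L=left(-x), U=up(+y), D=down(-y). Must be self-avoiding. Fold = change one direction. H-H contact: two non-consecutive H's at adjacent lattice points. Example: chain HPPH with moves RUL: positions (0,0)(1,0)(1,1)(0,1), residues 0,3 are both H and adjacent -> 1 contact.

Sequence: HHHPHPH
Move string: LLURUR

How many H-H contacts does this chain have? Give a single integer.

Positions: [(0, 0), (-1, 0), (-2, 0), (-2, 1), (-1, 1), (-1, 2), (0, 2)]
H-H contact: residue 1 @(-1,0) - residue 4 @(-1, 1)

Answer: 1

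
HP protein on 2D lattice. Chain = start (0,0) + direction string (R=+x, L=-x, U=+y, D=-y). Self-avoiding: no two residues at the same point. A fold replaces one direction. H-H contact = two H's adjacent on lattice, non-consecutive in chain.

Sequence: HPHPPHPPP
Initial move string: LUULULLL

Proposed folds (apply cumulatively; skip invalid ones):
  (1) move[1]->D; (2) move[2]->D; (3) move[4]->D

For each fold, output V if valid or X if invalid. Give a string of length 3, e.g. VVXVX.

Answer: XXV

Derivation:
Initial: LUULULLL -> [(0, 0), (-1, 0), (-1, 1), (-1, 2), (-2, 2), (-2, 3), (-3, 3), (-4, 3), (-5, 3)]
Fold 1: move[1]->D => LDULULLL INVALID (collision), skipped
Fold 2: move[2]->D => LUDLULLL INVALID (collision), skipped
Fold 3: move[4]->D => LUULDLLL VALID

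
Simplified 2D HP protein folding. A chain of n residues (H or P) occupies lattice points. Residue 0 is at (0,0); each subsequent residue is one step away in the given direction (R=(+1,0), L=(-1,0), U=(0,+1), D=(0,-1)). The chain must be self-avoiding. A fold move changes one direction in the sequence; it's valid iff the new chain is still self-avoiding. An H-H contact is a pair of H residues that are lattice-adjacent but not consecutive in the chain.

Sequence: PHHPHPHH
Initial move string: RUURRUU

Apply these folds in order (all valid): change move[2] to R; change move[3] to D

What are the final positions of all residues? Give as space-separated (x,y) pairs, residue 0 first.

Initial moves: RUURRUU
Fold: move[2]->R => RURRRUU (positions: [(0, 0), (1, 0), (1, 1), (2, 1), (3, 1), (4, 1), (4, 2), (4, 3)])
Fold: move[3]->D => RURDRUU (positions: [(0, 0), (1, 0), (1, 1), (2, 1), (2, 0), (3, 0), (3, 1), (3, 2)])

Answer: (0,0) (1,0) (1,1) (2,1) (2,0) (3,0) (3,1) (3,2)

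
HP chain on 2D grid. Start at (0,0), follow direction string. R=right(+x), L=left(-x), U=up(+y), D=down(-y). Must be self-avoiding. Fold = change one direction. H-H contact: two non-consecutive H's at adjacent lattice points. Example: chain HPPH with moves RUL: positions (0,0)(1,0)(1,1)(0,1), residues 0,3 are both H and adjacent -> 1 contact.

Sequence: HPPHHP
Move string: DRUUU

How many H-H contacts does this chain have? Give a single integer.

Answer: 1

Derivation:
Positions: [(0, 0), (0, -1), (1, -1), (1, 0), (1, 1), (1, 2)]
H-H contact: residue 0 @(0,0) - residue 3 @(1, 0)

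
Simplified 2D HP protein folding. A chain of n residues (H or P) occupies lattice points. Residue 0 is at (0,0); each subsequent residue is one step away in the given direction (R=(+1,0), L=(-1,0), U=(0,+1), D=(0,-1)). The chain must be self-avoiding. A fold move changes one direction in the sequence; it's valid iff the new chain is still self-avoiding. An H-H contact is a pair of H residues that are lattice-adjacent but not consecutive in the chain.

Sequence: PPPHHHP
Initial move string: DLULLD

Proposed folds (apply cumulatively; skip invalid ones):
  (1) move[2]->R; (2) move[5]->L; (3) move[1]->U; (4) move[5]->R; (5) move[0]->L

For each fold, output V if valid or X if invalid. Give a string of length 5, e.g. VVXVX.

Initial: DLULLD -> [(0, 0), (0, -1), (-1, -1), (-1, 0), (-2, 0), (-3, 0), (-3, -1)]
Fold 1: move[2]->R => DLRLLD INVALID (collision), skipped
Fold 2: move[5]->L => DLULLL VALID
Fold 3: move[1]->U => DUULLL INVALID (collision), skipped
Fold 4: move[5]->R => DLULLR INVALID (collision), skipped
Fold 5: move[0]->L => LLULLL VALID

Answer: XVXXV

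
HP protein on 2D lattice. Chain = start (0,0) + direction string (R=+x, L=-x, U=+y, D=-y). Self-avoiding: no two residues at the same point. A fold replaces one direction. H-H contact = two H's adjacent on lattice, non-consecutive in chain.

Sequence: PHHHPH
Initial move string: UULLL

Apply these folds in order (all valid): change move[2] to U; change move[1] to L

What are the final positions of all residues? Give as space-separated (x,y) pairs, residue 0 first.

Answer: (0,0) (0,1) (-1,1) (-1,2) (-2,2) (-3,2)

Derivation:
Initial moves: UULLL
Fold: move[2]->U => UUULL (positions: [(0, 0), (0, 1), (0, 2), (0, 3), (-1, 3), (-2, 3)])
Fold: move[1]->L => ULULL (positions: [(0, 0), (0, 1), (-1, 1), (-1, 2), (-2, 2), (-3, 2)])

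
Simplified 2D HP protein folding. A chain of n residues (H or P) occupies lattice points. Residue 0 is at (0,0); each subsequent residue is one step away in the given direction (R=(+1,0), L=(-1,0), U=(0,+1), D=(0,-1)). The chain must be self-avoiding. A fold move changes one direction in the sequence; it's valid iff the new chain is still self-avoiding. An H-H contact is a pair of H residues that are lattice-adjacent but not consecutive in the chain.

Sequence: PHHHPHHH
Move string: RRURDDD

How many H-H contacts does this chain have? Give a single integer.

Answer: 1

Derivation:
Positions: [(0, 0), (1, 0), (2, 0), (2, 1), (3, 1), (3, 0), (3, -1), (3, -2)]
H-H contact: residue 2 @(2,0) - residue 5 @(3, 0)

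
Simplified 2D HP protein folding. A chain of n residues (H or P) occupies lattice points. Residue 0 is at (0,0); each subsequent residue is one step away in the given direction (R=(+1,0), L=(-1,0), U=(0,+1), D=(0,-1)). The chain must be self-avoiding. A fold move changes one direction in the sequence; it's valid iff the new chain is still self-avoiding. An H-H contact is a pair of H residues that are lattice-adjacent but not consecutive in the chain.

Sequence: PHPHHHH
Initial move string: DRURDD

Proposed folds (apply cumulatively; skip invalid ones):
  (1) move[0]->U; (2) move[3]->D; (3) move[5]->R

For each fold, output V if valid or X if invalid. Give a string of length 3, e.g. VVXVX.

Initial: DRURDD -> [(0, 0), (0, -1), (1, -1), (1, 0), (2, 0), (2, -1), (2, -2)]
Fold 1: move[0]->U => URURDD VALID
Fold 2: move[3]->D => URUDDD INVALID (collision), skipped
Fold 3: move[5]->R => URURDR VALID

Answer: VXV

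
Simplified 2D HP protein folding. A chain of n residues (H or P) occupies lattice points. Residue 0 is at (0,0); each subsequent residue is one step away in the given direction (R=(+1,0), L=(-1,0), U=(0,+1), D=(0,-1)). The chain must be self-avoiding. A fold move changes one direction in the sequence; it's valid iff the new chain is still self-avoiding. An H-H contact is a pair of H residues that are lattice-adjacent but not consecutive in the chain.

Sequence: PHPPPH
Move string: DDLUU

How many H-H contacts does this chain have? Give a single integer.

Answer: 0

Derivation:
Positions: [(0, 0), (0, -1), (0, -2), (-1, -2), (-1, -1), (-1, 0)]
No H-H contacts found.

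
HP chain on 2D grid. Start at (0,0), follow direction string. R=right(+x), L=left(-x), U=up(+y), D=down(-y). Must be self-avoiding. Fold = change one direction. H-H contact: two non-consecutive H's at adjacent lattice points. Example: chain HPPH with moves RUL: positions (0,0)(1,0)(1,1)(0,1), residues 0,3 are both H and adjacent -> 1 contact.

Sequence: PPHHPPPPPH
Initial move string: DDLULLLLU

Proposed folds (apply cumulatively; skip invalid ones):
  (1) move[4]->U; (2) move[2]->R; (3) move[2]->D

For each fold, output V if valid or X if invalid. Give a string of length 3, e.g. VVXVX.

Answer: VXX

Derivation:
Initial: DDLULLLLU -> [(0, 0), (0, -1), (0, -2), (-1, -2), (-1, -1), (-2, -1), (-3, -1), (-4, -1), (-5, -1), (-5, 0)]
Fold 1: move[4]->U => DDLUULLLU VALID
Fold 2: move[2]->R => DDRUULLLU INVALID (collision), skipped
Fold 3: move[2]->D => DDDUULLLU INVALID (collision), skipped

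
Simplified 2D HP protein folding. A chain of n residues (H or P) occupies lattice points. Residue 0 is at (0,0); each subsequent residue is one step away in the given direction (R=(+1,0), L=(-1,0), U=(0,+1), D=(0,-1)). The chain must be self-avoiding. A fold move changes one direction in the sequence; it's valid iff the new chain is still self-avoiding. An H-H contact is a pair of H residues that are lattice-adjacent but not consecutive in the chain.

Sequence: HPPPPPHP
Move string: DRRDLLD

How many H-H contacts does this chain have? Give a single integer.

Positions: [(0, 0), (0, -1), (1, -1), (2, -1), (2, -2), (1, -2), (0, -2), (0, -3)]
No H-H contacts found.

Answer: 0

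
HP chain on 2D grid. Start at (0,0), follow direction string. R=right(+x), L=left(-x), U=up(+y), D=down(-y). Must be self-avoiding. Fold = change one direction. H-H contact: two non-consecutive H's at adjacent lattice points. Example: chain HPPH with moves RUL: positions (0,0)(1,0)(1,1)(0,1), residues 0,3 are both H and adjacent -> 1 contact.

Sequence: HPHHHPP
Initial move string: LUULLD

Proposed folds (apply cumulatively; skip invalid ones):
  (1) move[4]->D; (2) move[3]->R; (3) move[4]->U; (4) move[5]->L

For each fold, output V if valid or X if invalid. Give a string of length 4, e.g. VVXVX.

Initial: LUULLD -> [(0, 0), (-1, 0), (-1, 1), (-1, 2), (-2, 2), (-3, 2), (-3, 1)]
Fold 1: move[4]->D => LUULDD VALID
Fold 2: move[3]->R => LUURDD INVALID (collision), skipped
Fold 3: move[4]->U => LUULUD INVALID (collision), skipped
Fold 4: move[5]->L => LUULDL VALID

Answer: VXXV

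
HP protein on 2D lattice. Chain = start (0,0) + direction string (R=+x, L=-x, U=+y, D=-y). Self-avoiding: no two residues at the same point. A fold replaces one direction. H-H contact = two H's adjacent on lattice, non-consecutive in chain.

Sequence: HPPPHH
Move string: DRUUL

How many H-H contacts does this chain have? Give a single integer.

Answer: 1

Derivation:
Positions: [(0, 0), (0, -1), (1, -1), (1, 0), (1, 1), (0, 1)]
H-H contact: residue 0 @(0,0) - residue 5 @(0, 1)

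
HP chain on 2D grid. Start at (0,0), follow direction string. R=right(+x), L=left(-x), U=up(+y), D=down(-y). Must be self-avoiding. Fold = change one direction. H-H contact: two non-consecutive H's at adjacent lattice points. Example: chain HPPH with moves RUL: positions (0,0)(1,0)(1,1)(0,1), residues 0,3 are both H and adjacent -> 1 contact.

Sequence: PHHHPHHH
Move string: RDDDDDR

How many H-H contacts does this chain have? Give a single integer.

Positions: [(0, 0), (1, 0), (1, -1), (1, -2), (1, -3), (1, -4), (1, -5), (2, -5)]
No H-H contacts found.

Answer: 0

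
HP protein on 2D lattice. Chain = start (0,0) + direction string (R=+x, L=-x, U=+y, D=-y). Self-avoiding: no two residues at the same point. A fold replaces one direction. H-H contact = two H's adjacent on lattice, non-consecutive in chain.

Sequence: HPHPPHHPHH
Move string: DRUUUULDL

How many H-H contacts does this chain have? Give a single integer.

Answer: 1

Derivation:
Positions: [(0, 0), (0, -1), (1, -1), (1, 0), (1, 1), (1, 2), (1, 3), (0, 3), (0, 2), (-1, 2)]
H-H contact: residue 5 @(1,2) - residue 8 @(0, 2)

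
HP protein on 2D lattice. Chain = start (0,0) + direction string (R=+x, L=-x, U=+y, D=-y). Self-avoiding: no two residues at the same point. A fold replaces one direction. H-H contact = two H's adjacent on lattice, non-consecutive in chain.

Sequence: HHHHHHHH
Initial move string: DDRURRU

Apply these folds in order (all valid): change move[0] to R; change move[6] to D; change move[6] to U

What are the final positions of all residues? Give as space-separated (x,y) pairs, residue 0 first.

Initial moves: DDRURRU
Fold: move[0]->R => RDRURRU (positions: [(0, 0), (1, 0), (1, -1), (2, -1), (2, 0), (3, 0), (4, 0), (4, 1)])
Fold: move[6]->D => RDRURRD (positions: [(0, 0), (1, 0), (1, -1), (2, -1), (2, 0), (3, 0), (4, 0), (4, -1)])
Fold: move[6]->U => RDRURRU (positions: [(0, 0), (1, 0), (1, -1), (2, -1), (2, 0), (3, 0), (4, 0), (4, 1)])

Answer: (0,0) (1,0) (1,-1) (2,-1) (2,0) (3,0) (4,0) (4,1)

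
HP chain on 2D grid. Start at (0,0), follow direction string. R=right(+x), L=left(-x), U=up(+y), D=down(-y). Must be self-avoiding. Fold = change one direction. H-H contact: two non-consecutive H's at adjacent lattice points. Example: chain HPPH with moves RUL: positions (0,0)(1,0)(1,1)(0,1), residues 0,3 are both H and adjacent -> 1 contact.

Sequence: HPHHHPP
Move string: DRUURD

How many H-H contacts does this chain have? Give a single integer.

Answer: 1

Derivation:
Positions: [(0, 0), (0, -1), (1, -1), (1, 0), (1, 1), (2, 1), (2, 0)]
H-H contact: residue 0 @(0,0) - residue 3 @(1, 0)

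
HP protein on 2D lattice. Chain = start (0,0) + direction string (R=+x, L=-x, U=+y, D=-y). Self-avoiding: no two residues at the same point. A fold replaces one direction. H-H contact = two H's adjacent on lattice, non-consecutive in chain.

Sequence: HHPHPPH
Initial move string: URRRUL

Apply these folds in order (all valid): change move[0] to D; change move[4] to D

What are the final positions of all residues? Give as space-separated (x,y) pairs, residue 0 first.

Initial moves: URRRUL
Fold: move[0]->D => DRRRUL (positions: [(0, 0), (0, -1), (1, -1), (2, -1), (3, -1), (3, 0), (2, 0)])
Fold: move[4]->D => DRRRDL (positions: [(0, 0), (0, -1), (1, -1), (2, -1), (3, -1), (3, -2), (2, -2)])

Answer: (0,0) (0,-1) (1,-1) (2,-1) (3,-1) (3,-2) (2,-2)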